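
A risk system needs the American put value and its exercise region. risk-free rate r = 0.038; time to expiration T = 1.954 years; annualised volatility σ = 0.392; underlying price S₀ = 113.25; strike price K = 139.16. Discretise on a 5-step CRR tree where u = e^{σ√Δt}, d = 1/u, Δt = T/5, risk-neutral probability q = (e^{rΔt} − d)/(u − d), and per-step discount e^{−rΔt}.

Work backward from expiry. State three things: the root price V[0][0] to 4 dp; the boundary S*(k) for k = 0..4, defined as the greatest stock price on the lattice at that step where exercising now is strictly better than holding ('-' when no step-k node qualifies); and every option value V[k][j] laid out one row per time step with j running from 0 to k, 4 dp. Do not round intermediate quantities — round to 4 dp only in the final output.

Δt=0.39080  u=1.27769  d=0.78266  q=0.46926  discount=0.98526
step 5 (expiry): payoffs max(K−S,0) = 105.9011 84.8649 50.5236 0.0000 0.0000 0.0000
step 4: (k=4,j=0): S=42.4947, (K−S)⁺=96.6653, hold=94.6140 ⇒ V=96.6653 exercise | (k=4,j=1): S=69.3723, (K−S)⁺=69.7877, hold=67.7364 ⇒ V=69.7877 exercise | (k=4,j=2): S=113.2500, (K−S)⁺=25.9100, hold=26.4194 ⇒ V=26.4194 continue | (k=4,j=3): S=184.8801, (K−S)⁺=0.0000, hold=0.0000 ⇒ V=0.0000 continue | (k=4,j=4): S=301.8159, (K−S)⁺=0.0000, hold=0.0000 ⇒ V=0.0000 continue  boundary S*=69.3723
step 3: (k=3,j=0): S=54.2951, (K−S)⁺=84.8649, hold=82.8136 ⇒ V=84.8649 exercise | (k=3,j=1): S=88.6364, (K−S)⁺=50.5236, hold=48.7078 ⇒ V=50.5236 exercise | (k=3,j=2): S=144.6986, (K−S)⁺=0.0000, hold=13.8150 ⇒ V=13.8150 continue | (k=3,j=3): S=236.2197, (K−S)⁺=0.0000, hold=0.0000 ⇒ V=0.0000 continue  boundary S*=88.6364
step 2: (k=2,j=0): S=69.3723, (K−S)⁺=69.7877, hold=67.7364 ⇒ V=69.7877 exercise | (k=2,j=1): S=113.2500, (K−S)⁺=25.9100, hold=32.8068 ⇒ V=32.8068 continue | (k=2,j=2): S=184.8801, (K−S)⁺=0.0000, hold=7.2241 ⇒ V=7.2241 continue  boundary S*=69.3723
step 1: (k=1,j=0): S=88.6364, (K−S)⁺=50.5236, hold=51.6610 ⇒ V=51.6610 continue | (k=1,j=1): S=144.6986, (K−S)⁺=0.0000, hold=20.4951 ⇒ V=20.4951 continue  boundary S*=-
step 0: (k=0,j=0): S=113.2500, (K−S)⁺=25.9100, hold=36.4900 ⇒ V=36.4900 continue  boundary S*=-

price = 36.4900
boundary = - - 69.3723 88.6364 69.3723
tree:
36.4900
51.6610 20.4951
69.7877 32.8068 7.2241
84.8649 50.5236 13.8150 0.0000
96.6653 69.7877 26.4194 0.0000 0.0000
105.9011 84.8649 50.5236 0.0000 0.0000 0.0000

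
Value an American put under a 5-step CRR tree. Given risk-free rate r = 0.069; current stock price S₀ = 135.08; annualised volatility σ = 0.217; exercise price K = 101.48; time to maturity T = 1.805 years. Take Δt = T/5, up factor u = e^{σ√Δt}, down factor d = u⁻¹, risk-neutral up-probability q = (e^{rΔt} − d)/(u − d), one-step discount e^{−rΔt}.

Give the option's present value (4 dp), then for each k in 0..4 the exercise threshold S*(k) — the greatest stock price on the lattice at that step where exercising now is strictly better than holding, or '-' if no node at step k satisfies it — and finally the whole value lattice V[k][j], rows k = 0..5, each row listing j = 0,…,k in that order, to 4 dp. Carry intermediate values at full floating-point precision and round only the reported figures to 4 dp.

price = 1.4266
boundary = - - - - 80.1856
tree:
1.4266
2.9252 0.3316
5.8688 0.7795 0.0000
11.4275 1.8325 0.0000 0.0000
21.2944 4.3080 0.0000 0.0000 0.0000
31.0962 10.1276 0.0000 0.0000 0.0000 0.0000

Δt=0.36100  u=1.13926  d=0.87776  q=0.56390  discount=0.97540
step 5 (expiry): payoffs max(K−S,0) = 31.0962 10.1276 0.0000 0.0000 0.0000 0.0000
step 4: (k=4,j=0): S=80.1856, (K−S)⁺=21.2944, hold=18.7978 ⇒ V=21.2944 exercise | (k=4,j=1): S=104.0744, (K−S)⁺=0.0000, hold=4.3080 ⇒ V=4.3080 continue | (k=4,j=2): S=135.0800, (K−S)⁺=0.0000, hold=0.0000 ⇒ V=0.0000 continue | (k=4,j=3): S=175.3228, (K−S)⁺=0.0000, hold=0.0000 ⇒ V=0.0000 continue | (k=4,j=4): S=227.5546, (K−S)⁺=0.0000, hold=0.0000 ⇒ V=0.0000 continue  boundary S*=80.1856
step 3: (k=3,j=0): S=91.3524, (K−S)⁺=10.1276, hold=11.4275 ⇒ V=11.4275 continue | (k=3,j=1): S=118.5680, (K−S)⁺=0.0000, hold=1.8325 ⇒ V=1.8325 continue | (k=3,j=2): S=153.8915, (K−S)⁺=0.0000, hold=0.0000 ⇒ V=0.0000 continue | (k=3,j=3): S=199.7386, (K−S)⁺=0.0000, hold=0.0000 ⇒ V=0.0000 continue  boundary S*=-
step 2: (k=2,j=0): S=104.0744, (K−S)⁺=0.0000, hold=5.8688 ⇒ V=5.8688 continue | (k=2,j=1): S=135.0800, (K−S)⁺=0.0000, hold=0.7795 ⇒ V=0.7795 continue | (k=2,j=2): S=175.3228, (K−S)⁺=0.0000, hold=0.0000 ⇒ V=0.0000 continue  boundary S*=-
step 1: (k=1,j=0): S=118.5680, (K−S)⁺=0.0000, hold=2.9252 ⇒ V=2.9252 continue | (k=1,j=1): S=153.8915, (K−S)⁺=0.0000, hold=0.3316 ⇒ V=0.3316 continue  boundary S*=-
step 0: (k=0,j=0): S=135.0800, (K−S)⁺=0.0000, hold=1.4266 ⇒ V=1.4266 continue  boundary S*=-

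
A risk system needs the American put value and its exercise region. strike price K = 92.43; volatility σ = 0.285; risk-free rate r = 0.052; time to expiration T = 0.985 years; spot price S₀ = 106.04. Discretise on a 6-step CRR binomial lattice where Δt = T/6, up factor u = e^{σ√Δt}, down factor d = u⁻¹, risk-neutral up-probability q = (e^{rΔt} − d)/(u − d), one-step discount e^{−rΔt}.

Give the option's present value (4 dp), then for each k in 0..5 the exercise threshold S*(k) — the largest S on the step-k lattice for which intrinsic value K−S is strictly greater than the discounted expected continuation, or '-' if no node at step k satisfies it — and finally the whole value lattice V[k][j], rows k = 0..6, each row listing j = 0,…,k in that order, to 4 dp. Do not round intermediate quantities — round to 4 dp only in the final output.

price = 4.6204
boundary = - - - - 66.8143 74.9928
tree:
4.6204
7.4845 1.9267
11.7644 3.4689 0.4668
17.7973 6.1247 0.9574 0.0000
25.6157 10.5316 1.9634 0.0000 0.0000
32.9023 17.4372 4.0266 0.0000 0.0000 0.0000
39.3942 25.6157 8.2576 0.0000 0.0000 0.0000 0.0000

Δt=0.16417  u=1.12241  d=0.89094  q=0.50820  discount=0.99150
step 6 (expiry): payoffs max(K−S,0) = 39.3942 25.6157 8.2576 0.0000 0.0000 0.0000 0.0000
step 5: (k=5,j=0): S=59.5277, (K−S)⁺=32.9023, hold=32.1166 ⇒ V=32.9023 exercise | (k=5,j=1): S=74.9928, (K−S)⁺=17.4372, hold=16.6515 ⇒ V=17.4372 exercise | (k=5,j=2): S=94.4756, (K−S)⁺=0.0000, hold=4.0266 ⇒ V=4.0266 continue | (k=5,j=3): S=119.0200, (K−S)⁺=0.0000, hold=0.0000 ⇒ V=0.0000 continue | (k=5,j=4): S=149.9409, (K−S)⁺=0.0000, hold=0.0000 ⇒ V=0.0000 continue | (k=5,j=5): S=188.8949, (K−S)⁺=0.0000, hold=0.0000 ⇒ V=0.0000 continue  boundary S*=74.9928
step 4: (k=4,j=0): S=66.8143, (K−S)⁺=25.6157, hold=24.8300 ⇒ V=25.6157 exercise | (k=4,j=1): S=84.1724, (K−S)⁺=8.2576, hold=10.5316 ⇒ V=10.5316 continue | (k=4,j=2): S=106.0400, (K−S)⁺=0.0000, hold=1.9634 ⇒ V=1.9634 continue | (k=4,j=3): S=133.5888, (K−S)⁺=0.0000, hold=0.0000 ⇒ V=0.0000 continue | (k=4,j=4): S=168.2946, (K−S)⁺=0.0000, hold=0.0000 ⇒ V=0.0000 continue  boundary S*=66.8143
step 3: (k=3,j=0): S=74.9928, (K−S)⁺=17.4372, hold=17.7973 ⇒ V=17.7973 continue | (k=3,j=1): S=94.4756, (K−S)⁺=0.0000, hold=6.1247 ⇒ V=6.1247 continue | (k=3,j=2): S=119.0200, (K−S)⁺=0.0000, hold=0.9574 ⇒ V=0.9574 continue | (k=3,j=3): S=149.9409, (K−S)⁺=0.0000, hold=0.0000 ⇒ V=0.0000 continue  boundary S*=-
step 2: (k=2,j=0): S=84.1724, (K−S)⁺=8.2576, hold=11.7644 ⇒ V=11.7644 continue | (k=2,j=1): S=106.0400, (K−S)⁺=0.0000, hold=3.4689 ⇒ V=3.4689 continue | (k=2,j=2): S=133.5888, (K−S)⁺=0.0000, hold=0.4668 ⇒ V=0.4668 continue  boundary S*=-
step 1: (k=1,j=0): S=94.4756, (K−S)⁺=0.0000, hold=7.4845 ⇒ V=7.4845 continue | (k=1,j=1): S=119.0200, (K−S)⁺=0.0000, hold=1.9267 ⇒ V=1.9267 continue  boundary S*=-
step 0: (k=0,j=0): S=106.0400, (K−S)⁺=0.0000, hold=4.6204 ⇒ V=4.6204 continue  boundary S*=-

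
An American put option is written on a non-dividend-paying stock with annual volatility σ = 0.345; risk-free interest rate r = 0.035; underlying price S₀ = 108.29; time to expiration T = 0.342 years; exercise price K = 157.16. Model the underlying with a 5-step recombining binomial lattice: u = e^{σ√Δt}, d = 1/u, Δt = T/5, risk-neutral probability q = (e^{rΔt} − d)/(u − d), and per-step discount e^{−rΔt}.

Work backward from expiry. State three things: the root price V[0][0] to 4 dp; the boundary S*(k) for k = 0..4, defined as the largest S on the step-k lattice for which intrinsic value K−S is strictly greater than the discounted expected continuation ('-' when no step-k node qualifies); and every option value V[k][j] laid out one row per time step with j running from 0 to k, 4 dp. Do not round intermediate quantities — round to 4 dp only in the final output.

Δt=0.06840, u=1.09443, d=0.91372, q=0.49072, disc=e^(-rΔt)=0.99761
k=5 terminal: V=max(K-S,0) → 88.1903 74.5505 58.2131 38.6447 15.2064 0.0000
k=4: j=0 S=75.4821 intr=81.6779 cont=81.3021 V=81.6779[EX]; j=1 S=90.4100 intr=66.7500 cont=66.3743 V=66.7500[EX]; j=2 S=108.2900 intr=48.8700 cont=48.4942 V=48.8700[EX]; j=3 S=129.7061 intr=27.4539 cont=27.0781 V=27.4539[EX]; j=4 S=155.3576 intr=1.8024 cont=7.7258 V=7.7258[hold]  S*(4)=129.7061
k=3: j=0 S=82.6095 intr=74.5505 cont=74.1747 V=74.5505[EX]; j=1 S=98.9469 intr=58.2131 cont=57.8373 V=58.2131[EX]; j=2 S=118.5153 intr=38.6447 cont=38.2689 V=38.6447[EX]; j=3 S=141.9536 intr=15.2064 cont=17.7304 V=17.7304[hold]  S*(3)=118.5153
k=2: j=0 S=90.4100 intr=66.7500 cont=66.3743 V=66.7500[EX]; j=1 S=108.2900 intr=48.8700 cont=48.4942 V=48.8700[EX]; j=2 S=129.7061 intr=27.4539 cont=28.3137 V=28.3137[hold]  S*(2)=108.2900
k=1: j=0 S=98.9469 intr=58.2131 cont=57.8373 V=58.2131[EX]; j=1 S=118.5153 intr=38.6447 cont=38.6898 V=38.6898[hold]  S*(1)=98.9469
k=0: j=0 S=108.2900 intr=48.8700 cont=48.5163 V=48.8700[EX]  S*(0)=108.2900

price = 48.8700
boundary = 108.2900 98.9469 108.2900 118.5153 129.7061
tree:
48.8700
58.2131 38.6898
66.7500 48.8700 28.3137
74.5505 58.2131 38.6447 17.7304
81.6779 66.7500 48.8700 27.4539 7.7258
88.1903 74.5505 58.2131 38.6447 15.2064 0.0000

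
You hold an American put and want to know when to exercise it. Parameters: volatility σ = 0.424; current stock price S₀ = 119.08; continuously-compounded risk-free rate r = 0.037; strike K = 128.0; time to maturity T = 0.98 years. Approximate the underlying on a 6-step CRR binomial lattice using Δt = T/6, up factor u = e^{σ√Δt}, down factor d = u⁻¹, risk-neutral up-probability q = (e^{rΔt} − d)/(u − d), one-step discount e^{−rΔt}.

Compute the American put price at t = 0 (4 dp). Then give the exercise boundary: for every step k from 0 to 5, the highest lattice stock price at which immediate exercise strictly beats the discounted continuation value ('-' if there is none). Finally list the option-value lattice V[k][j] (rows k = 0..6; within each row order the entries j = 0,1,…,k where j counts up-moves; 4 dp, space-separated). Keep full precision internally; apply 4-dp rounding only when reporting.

price = 23.4240
boundary = - - - 71.2164 84.5278 100.3273
tree:
23.4240
32.7132 13.4505
44.0573 20.5858 5.7317
56.7836 30.5463 9.8337 1.2685
67.9988 43.4722 16.6420 2.4303 0.0000
77.4477 56.7836 27.6727 4.6560 0.0000 0.0000
85.4087 67.9988 43.4722 8.9200 0.0000 0.0000 0.0000

params: Δt=0.16333 u=1.18692 d=0.84252 q=0.47487 e^(-rΔt)=0.99397
t_6 payoffs: 85.4087 67.9988 43.4722 8.9200 0.0000 0.0000 0.0000
t_5: node(5,0) S=50.5523 payoff=77.4477 vs cont=76.6765 → 77.4477 [stop]  node(5,1) S=71.2164 payoff=56.7836 vs cont=56.0124 → 56.7836 [stop]  node(5,2) S=100.3273 payoff=27.6727 vs cont=26.9015 → 27.6727 [stop]  node(5,3) S=141.3378 payoff=0.0000 vs cont=4.6560 → 4.6560 [wait]  node(5,4) S=199.1121 payoff=0.0000 vs cont=0.0000 → 0.0000 [wait]  node(5,5) S=280.5027 payoff=0.0000 vs cont=0.0000 → 0.0000 [wait]  ⇒ S*(5)=100.3273
t_4: node(4,0) S=60.0012 payoff=67.9988 vs cont=67.2275 → 67.9988 [stop]  node(4,1) S=84.5278 payoff=43.4722 vs cont=42.7010 → 43.4722 [stop]  node(4,2) S=119.0800 payoff=8.9200 vs cont=16.6420 → 16.6420 [wait]  node(4,3) S=167.7560 payoff=0.0000 vs cont=2.4303 → 2.4303 [wait]  node(4,4) S=236.3292 payoff=0.0000 vs cont=0.0000 → 0.0000 [wait]  ⇒ S*(4)=84.5278
t_3: node(3,0) S=71.2164 payoff=56.7836 vs cont=56.0124 → 56.7836 [stop]  node(3,1) S=100.3273 payoff=27.6727 vs cont=30.5463 → 30.5463 [wait]  node(3,2) S=141.3378 payoff=0.0000 vs cont=9.8337 → 9.8337 [wait]  node(3,3) S=199.1121 payoff=0.0000 vs cont=1.2685 → 1.2685 [wait]  ⇒ S*(3)=71.2164
t_2: node(2,0) S=84.5278 payoff=43.4722 vs cont=44.0573 → 44.0573 [wait]  node(2,1) S=119.0800 payoff=8.9200 vs cont=20.5858 → 20.5858 [wait]  node(2,2) S=167.7560 payoff=0.0000 vs cont=5.7317 → 5.7317 [wait]  ⇒ S*(2)=-
t_1: node(1,0) S=100.3273 payoff=27.6727 vs cont=32.7132 → 32.7132 [wait]  node(1,1) S=141.3378 payoff=0.0000 vs cont=13.4505 → 13.4505 [wait]  ⇒ S*(1)=-
t_0: node(0,0) S=119.0800 payoff=8.9200 vs cont=23.4240 → 23.4240 [wait]  ⇒ S*(0)=-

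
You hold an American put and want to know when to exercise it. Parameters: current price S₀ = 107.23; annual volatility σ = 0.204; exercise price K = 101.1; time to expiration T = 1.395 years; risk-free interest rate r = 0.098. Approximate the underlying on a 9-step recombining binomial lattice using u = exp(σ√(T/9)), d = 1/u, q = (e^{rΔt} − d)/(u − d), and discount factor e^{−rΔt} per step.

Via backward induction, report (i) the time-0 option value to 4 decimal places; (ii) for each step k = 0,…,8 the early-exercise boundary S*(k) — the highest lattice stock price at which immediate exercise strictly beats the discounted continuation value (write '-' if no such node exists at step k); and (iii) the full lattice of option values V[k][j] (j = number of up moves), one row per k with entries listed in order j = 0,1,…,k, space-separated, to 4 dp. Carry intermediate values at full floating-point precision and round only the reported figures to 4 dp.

price = 3.5606
boundary = - - - 84.2705 77.7670 84.2705 91.3179 84.2705 91.3179
tree:
3.5606
6.1412 1.7488
10.3158 3.2205 0.7081
16.8295 5.7781 1.4167 0.2035
23.3330 10.0478 2.7775 0.4491 0.0275
29.3347 16.8295 5.3051 0.9841 0.0658 0.0000
34.8731 23.3330 9.7821 2.1387 0.1572 0.0000 0.0000
39.9841 29.3347 16.8295 4.6022 0.3757 0.0000 0.0000 0.0000
44.7007 34.8731 23.3330 9.7821 0.8978 0.0000 0.0000 0.0000 0.0000
49.0533 39.9841 29.3347 16.8295 2.1454 0.0000 0.0000 0.0000 0.0000 0.0000

Δt=0.15500, u=1.08363, d=0.92283, q=0.57512, disc=e^(-rΔt)=0.98492
k=9 terminal: V=max(K-S,0) → 49.0533 39.9841 29.3347 16.8295 2.1454 0.0000 0.0000 0.0000 0.0000 0.0000
k=8: j=0 S=56.3993 intr=44.7007 cont=43.1766 V=44.7007[EX]; j=1 S=66.2269 intr=34.8731 cont=33.3490 V=34.8731[EX]; j=2 S=77.7670 intr=23.3330 cont=21.8089 V=23.3330[EX]; j=3 S=91.3179 intr=9.7821 cont=8.2580 V=9.7821[EX]; j=4 S=107.2300 intr=0.0000 cont=0.8978 V=0.8978[hold]; j=5 S=125.9148 intr=0.0000 cont=0.0000 V=0.0000[hold]; j=6 S=147.8555 intr=0.0000 cont=0.0000 V=0.0000[hold]; j=7 S=173.6194 intr=0.0000 cont=0.0000 V=0.0000[hold]; j=8 S=203.8726 intr=0.0000 cont=0.0000 V=0.0000[hold]  S*(8)=91.3179
k=7: j=0 S=61.1159 intr=39.9841 cont=38.4600 V=39.9841[EX]; j=1 S=71.7653 intr=29.3347 cont=27.8106 V=29.3347[EX]; j=2 S=84.2705 intr=16.8295 cont=15.3054 V=16.8295[EX]; j=3 S=98.9546 intr=2.1454 cont=4.6022 V=4.6022[hold]; j=4 S=116.1975 intr=0.0000 cont=0.3757 V=0.3757[hold]; j=5 S=136.4449 intr=0.0000 cont=0.0000 V=0.0000[hold]; j=6 S=160.2204 intr=0.0000 cont=0.0000 V=0.0000[hold]; j=7 S=188.1388 intr=0.0000 cont=0.0000 V=0.0000[hold]  S*(7)=84.2705
k=6: j=0 S=66.2269 intr=34.8731 cont=33.3490 V=34.8731[EX]; j=1 S=77.7670 intr=23.3330 cont=21.8089 V=23.3330[EX]; j=2 S=91.3179 intr=9.7821 cont=9.6497 V=9.7821[EX]; j=3 S=107.2300 intr=0.0000 cont=2.1387 V=2.1387[hold]; j=4 S=125.9148 intr=0.0000 cont=0.1572 V=0.1572[hold]; j=5 S=147.8555 intr=0.0000 cont=0.0000 V=0.0000[hold]; j=6 S=173.6194 intr=0.0000 cont=0.0000 V=0.0000[hold]  S*(6)=91.3179
k=5: j=0 S=71.7653 intr=29.3347 cont=27.8106 V=29.3347[EX]; j=1 S=84.2705 intr=16.8295 cont=15.3054 V=16.8295[EX]; j=2 S=98.9546 intr=2.1454 cont=5.3051 V=5.3051[hold]; j=3 S=116.1975 intr=0.0000 cont=0.9841 V=0.9841[hold]; j=4 S=136.4449 intr=0.0000 cont=0.0658 V=0.0658[hold]; j=5 S=160.2204 intr=0.0000 cont=0.0000 V=0.0000[hold]  S*(5)=84.2705
k=4: j=0 S=77.7670 intr=23.3330 cont=21.8089 V=23.3330[EX]; j=1 S=91.3179 intr=9.7821 cont=10.0478 V=10.0478[hold]; j=2 S=107.2300 intr=0.0000 cont=2.7775 V=2.7775[hold]; j=3 S=125.9148 intr=0.0000 cont=0.4491 V=0.4491[hold]; j=4 S=147.8555 intr=0.0000 cont=0.0275 V=0.0275[hold]  S*(4)=77.7670
k=3: j=0 S=84.2705 intr=16.8295 cont=15.4559 V=16.8295[EX]; j=1 S=98.9546 intr=2.1454 cont=5.7781 V=5.7781[hold]; j=2 S=116.1975 intr=0.0000 cont=1.4167 V=1.4167[hold]; j=3 S=136.4449 intr=0.0000 cont=0.2035 V=0.2035[hold]  S*(3)=84.2705
k=2: j=0 S=91.3179 intr=9.7821 cont=10.3158 V=10.3158[hold]; j=1 S=107.2300 intr=0.0000 cont=3.2205 V=3.2205[hold]; j=2 S=125.9148 intr=0.0000 cont=0.7081 V=0.7081[hold]  S*(2)=-
k=1: j=0 S=98.9546 intr=2.1454 cont=6.1412 V=6.1412[hold]; j=1 S=116.1975 intr=0.0000 cont=1.7488 V=1.7488[hold]  S*(1)=-
k=0: j=0 S=107.2300 intr=0.0000 cont=3.5606 V=3.5606[hold]  S*(0)=-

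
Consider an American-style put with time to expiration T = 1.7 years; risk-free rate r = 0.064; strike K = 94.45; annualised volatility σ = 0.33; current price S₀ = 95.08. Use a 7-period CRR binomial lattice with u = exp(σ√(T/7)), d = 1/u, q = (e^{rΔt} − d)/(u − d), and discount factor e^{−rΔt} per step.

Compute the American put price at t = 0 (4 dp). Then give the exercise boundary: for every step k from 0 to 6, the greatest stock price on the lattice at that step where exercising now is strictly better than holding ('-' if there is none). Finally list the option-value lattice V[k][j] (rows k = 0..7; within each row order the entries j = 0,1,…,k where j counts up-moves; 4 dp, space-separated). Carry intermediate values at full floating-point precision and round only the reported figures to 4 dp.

price = 12.1640
boundary = - - - 58.3723 68.6806 58.3723 68.6806
tree:
12.1640
18.1033 6.7729
26.0552 10.9418 2.9345
36.0777 17.1287 5.2728 0.7549
44.8389 25.7694 9.2682 1.5564 0.0000
52.2850 36.0777 15.8037 3.2089 0.0000 0.0000
58.6136 44.8389 25.7694 6.6160 0.0000 0.0000 0.0000
63.9923 52.2850 36.0777 13.6406 0.0000 0.0000 0.0000 0.0000

Δt=0.24286, u=1.17660, d=0.84991, q=0.50738, disc=e^(-rΔt)=0.98458
k=7 terminal: V=max(K-S,0) → 63.9923 52.2850 36.0777 13.6406 0.0000 0.0000 0.0000 0.0000
k=6: j=0 S=35.8364 intr=58.6136 cont=57.1569 V=58.6136[EX]; j=1 S=49.6111 intr=44.8389 cont=43.3822 V=44.8389[EX]; j=2 S=68.6806 intr=25.7694 cont=24.3127 V=25.7694[EX]; j=3 S=95.0800 intr=0.0000 cont=6.6160 V=6.6160[hold]; j=4 S=131.6267 intr=0.0000 cont=0.0000 V=0.0000[hold]; j=5 S=182.2213 intr=0.0000 cont=0.0000 V=0.0000[hold]; j=6 S=252.2633 intr=0.0000 cont=0.0000 V=0.0000[hold]  S*(6)=68.6806
k=5: j=0 S=42.1650 intr=52.2850 cont=50.8284 V=52.2850[EX]; j=1 S=58.3723 intr=36.0777 cont=34.6210 V=36.0777[EX]; j=2 S=80.8094 intr=13.6406 cont=15.8037 V=15.8037[hold]; j=3 S=111.8708 intr=0.0000 cont=3.2089 V=3.2089[hold]; j=4 S=154.8715 intr=0.0000 cont=0.0000 V=0.0000[hold]; j=5 S=214.4009 intr=0.0000 cont=0.0000 V=0.0000[hold]  S*(5)=58.3723
k=4: j=0 S=49.6111 intr=44.8389 cont=43.3822 V=44.8389[EX]; j=1 S=68.6806 intr=25.7694 cont=25.3933 V=25.7694[EX]; j=2 S=95.0800 intr=0.0000 cont=9.2682 V=9.2682[hold]; j=3 S=131.6267 intr=0.0000 cont=1.5564 V=1.5564[hold]; j=4 S=182.2213 intr=0.0000 cont=0.0000 V=0.0000[hold]  S*(4)=68.6806
k=3: j=0 S=58.3723 intr=36.0777 cont=34.6210 V=36.0777[EX]; j=1 S=80.8094 intr=13.6406 cont=17.1287 V=17.1287[hold]; j=2 S=111.8708 intr=0.0000 cont=5.2728 V=5.2728[hold]; j=3 S=154.8715 intr=0.0000 cont=0.7549 V=0.7549[hold]  S*(3)=58.3723
k=2: j=0 S=68.6806 intr=25.7694 cont=26.0552 V=26.0552[hold]; j=1 S=95.0800 intr=0.0000 cont=10.9418 V=10.9418[hold]; j=2 S=131.6267 intr=0.0000 cont=2.9345 V=2.9345[hold]  S*(2)=-
k=1: j=0 S=80.8094 intr=13.6406 cont=18.1033 V=18.1033[hold]; j=1 S=111.8708 intr=0.0000 cont=6.7729 V=6.7729[hold]  S*(1)=-
k=0: j=0 S=95.0800 intr=0.0000 cont=12.1640 V=12.1640[hold]  S*(0)=-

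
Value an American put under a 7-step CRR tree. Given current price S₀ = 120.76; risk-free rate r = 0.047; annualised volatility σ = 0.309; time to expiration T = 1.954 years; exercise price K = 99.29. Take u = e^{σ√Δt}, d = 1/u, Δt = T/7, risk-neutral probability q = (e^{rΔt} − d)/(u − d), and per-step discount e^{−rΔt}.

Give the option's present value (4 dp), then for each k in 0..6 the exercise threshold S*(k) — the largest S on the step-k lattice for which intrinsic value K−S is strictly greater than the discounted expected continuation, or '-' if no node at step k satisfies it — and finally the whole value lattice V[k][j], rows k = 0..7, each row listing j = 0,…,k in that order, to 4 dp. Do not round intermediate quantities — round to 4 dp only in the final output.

price = 6.9453
boundary = - - - - 62.8517 73.9977 62.8517
tree:
6.9453
11.0948 2.9719
17.1971 5.2746 0.7436
25.6574 9.1760 1.5054 0.0000
36.4383 15.5350 3.0479 0.0000 0.0000
45.9055 25.2923 6.1706 0.0000 0.0000 0.0000
53.9467 36.4383 12.4927 0.0000 0.0000 0.0000 0.0000
60.7766 45.9055 25.2923 0.0000 0.0000 0.0000 0.0000 0.0000

Δt=0.27914  u=1.17734  d=0.84937  q=0.49954  discount=0.98697
step 7 (expiry): payoffs max(K−S,0) = 60.7766 45.9055 25.2923 0.0000 0.0000 0.0000 0.0000 0.0000
step 6: (k=6,j=0): S=45.3433, (K−S)⁺=53.9467, hold=52.6525 ⇒ V=53.9467 exercise | (k=6,j=1): S=62.8517, (K−S)⁺=36.4383, hold=35.1442 ⇒ V=36.4383 exercise | (k=6,j=2): S=87.1204, (K−S)⁺=12.1696, hold=12.4927 ⇒ V=12.4927 continue | (k=6,j=3): S=120.7600, (K−S)⁺=0.0000, hold=0.0000 ⇒ V=0.0000 continue | (k=6,j=4): S=167.3888, (K−S)⁺=0.0000, hold=0.0000 ⇒ V=0.0000 continue | (k=6,j=5): S=232.0222, (K−S)⁺=0.0000, hold=0.0000 ⇒ V=0.0000 continue | (k=6,j=6): S=321.6124, (K−S)⁺=0.0000, hold=0.0000 ⇒ V=0.0000 continue  boundary S*=62.8517
step 5: (k=5,j=0): S=53.3845, (K−S)⁺=45.9055, hold=44.6114 ⇒ V=45.9055 exercise | (k=5,j=1): S=73.9977, (K−S)⁺=25.2923, hold=24.1575 ⇒ V=25.2923 exercise | (k=5,j=2): S=102.5703, (K−S)⁺=0.0000, hold=6.1706 ⇒ V=6.1706 continue | (k=5,j=3): S=142.1755, (K−S)⁺=0.0000, hold=0.0000 ⇒ V=0.0000 continue | (k=5,j=4): S=197.0734, (K−S)⁺=0.0000, hold=0.0000 ⇒ V=0.0000 continue | (k=5,j=5): S=273.1688, (K−S)⁺=0.0000, hold=0.0000 ⇒ V=0.0000 continue  boundary S*=73.9977
step 4: (k=4,j=0): S=62.8517, (K−S)⁺=36.4383, hold=35.1442 ⇒ V=36.4383 exercise | (k=4,j=1): S=87.1204, (K−S)⁺=12.1696, hold=15.5350 ⇒ V=15.5350 continue | (k=4,j=2): S=120.7600, (K−S)⁺=0.0000, hold=3.0479 ⇒ V=3.0479 continue | (k=4,j=3): S=167.3888, (K−S)⁺=0.0000, hold=0.0000 ⇒ V=0.0000 continue | (k=4,j=4): S=232.0222, (K−S)⁺=0.0000, hold=0.0000 ⇒ V=0.0000 continue  boundary S*=62.8517
step 3: (k=3,j=0): S=73.9977, (K−S)⁺=25.2923, hold=25.6574 ⇒ V=25.6574 continue | (k=3,j=1): S=102.5703, (K−S)⁺=0.0000, hold=9.1760 ⇒ V=9.1760 continue | (k=3,j=2): S=142.1755, (K−S)⁺=0.0000, hold=1.5054 ⇒ V=1.5054 continue | (k=3,j=3): S=197.0734, (K−S)⁺=0.0000, hold=0.0000 ⇒ V=0.0000 continue  boundary S*=-
step 2: (k=2,j=0): S=87.1204, (K−S)⁺=12.1696, hold=17.1971 ⇒ V=17.1971 continue | (k=2,j=1): S=120.7600, (K−S)⁺=0.0000, hold=5.2746 ⇒ V=5.2746 continue | (k=2,j=2): S=167.3888, (K−S)⁺=0.0000, hold=0.7436 ⇒ V=0.7436 continue  boundary S*=-
step 1: (k=1,j=0): S=102.5703, (K−S)⁺=0.0000, hold=11.0948 ⇒ V=11.0948 continue | (k=1,j=1): S=142.1755, (K−S)⁺=0.0000, hold=2.9719 ⇒ V=2.9719 continue  boundary S*=-
step 0: (k=0,j=0): S=120.7600, (K−S)⁺=0.0000, hold=6.9453 ⇒ V=6.9453 continue  boundary S*=-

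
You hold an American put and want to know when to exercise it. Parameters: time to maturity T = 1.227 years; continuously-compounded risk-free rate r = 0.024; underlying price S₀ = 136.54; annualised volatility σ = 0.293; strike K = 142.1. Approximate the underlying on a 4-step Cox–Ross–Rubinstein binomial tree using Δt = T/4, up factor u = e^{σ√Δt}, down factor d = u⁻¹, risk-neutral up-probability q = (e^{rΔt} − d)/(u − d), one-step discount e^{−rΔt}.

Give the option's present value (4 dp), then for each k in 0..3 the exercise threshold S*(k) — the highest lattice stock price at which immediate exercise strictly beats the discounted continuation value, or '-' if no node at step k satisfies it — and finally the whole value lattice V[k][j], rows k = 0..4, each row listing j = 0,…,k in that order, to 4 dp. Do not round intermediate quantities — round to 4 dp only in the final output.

price = 19.0566
boundary = - - 98.6977 116.0870
tree:
19.0566
29.3643 8.2792
43.4023 14.7390 1.4690
58.1868 26.0130 2.8579 0.0000
70.7566 43.4023 5.5600 0.0000 0.0000

Δt=0.30675, u=1.17619, d=0.85020, q=0.48219, disc=e^(-rΔt)=0.99267
k=4 terminal: V=max(K-S,0) → 70.7566 43.4023 5.5600 0.0000 0.0000
k=3: j=0 S=83.9132 intr=58.1868 cont=57.1445 V=58.1868[EX]; j=1 S=116.0870 intr=26.0130 cont=24.9707 V=26.0130[EX]; j=2 S=160.5966 intr=0.0000 cont=2.8579 V=2.8579[hold]; j=3 S=222.1720 intr=0.0000 cont=0.0000 V=0.0000[hold]  S*(3)=116.0870
k=2: j=0 S=98.6977 intr=43.4023 cont=42.3600 V=43.4023[EX]; j=1 S=136.5400 intr=5.5600 cont=14.7390 V=14.7390[hold]; j=2 S=188.8917 intr=0.0000 cont=1.4690 V=1.4690[hold]  S*(2)=98.6977
k=1: j=0 S=116.0870 intr=26.0130 cont=29.3643 V=29.3643[hold]; j=1 S=160.5966 intr=0.0000 cont=8.2792 V=8.2792[hold]  S*(1)=-
k=0: j=0 S=136.5400 intr=5.5600 cont=19.0566 V=19.0566[hold]  S*(0)=-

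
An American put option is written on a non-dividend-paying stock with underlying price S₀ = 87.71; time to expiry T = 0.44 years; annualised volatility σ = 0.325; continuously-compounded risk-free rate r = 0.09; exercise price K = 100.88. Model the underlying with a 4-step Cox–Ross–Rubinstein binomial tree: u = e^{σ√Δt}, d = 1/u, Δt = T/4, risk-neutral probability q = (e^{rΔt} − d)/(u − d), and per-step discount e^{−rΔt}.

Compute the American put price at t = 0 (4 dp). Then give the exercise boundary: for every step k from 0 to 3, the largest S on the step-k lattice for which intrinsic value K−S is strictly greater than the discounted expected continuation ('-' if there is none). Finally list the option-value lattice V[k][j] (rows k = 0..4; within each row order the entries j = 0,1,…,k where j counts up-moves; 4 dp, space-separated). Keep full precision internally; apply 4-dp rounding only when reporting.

params: Δt=0.11000 u=1.11381 d=0.89782 q=0.51914 e^(-rΔt)=0.99015
t_4 payoffs: 43.8901 30.1793 13.1700 0.0000 0.0000
t_3: node(3,0) S=63.4762 payoff=37.4038 vs cont=36.4100 → 37.4038 [stop]  node(3,1) S=78.7474 payoff=22.1326 vs cont=21.1388 → 22.1326 [stop]  node(3,2) S=97.6926 payoff=3.1874 vs cont=6.2705 → 6.2705 [wait]  node(3,3) S=121.1957 payoff=0.0000 vs cont=0.0000 → 0.0000 [wait]  ⇒ S*(3)=78.7474
t_2: node(2,0) S=70.7007 payoff=30.1793 vs cont=29.1855 → 30.1793 [stop]  node(2,1) S=87.7100 payoff=13.1700 vs cont=13.7611 → 13.7611 [wait]  node(2,2) S=108.8114 payoff=0.0000 vs cont=2.9856 → 2.9856 [wait]  ⇒ S*(2)=70.7007
t_1: node(1,0) S=78.7474 payoff=22.1326 vs cont=21.4426 → 22.1326 [stop]  node(1,1) S=97.6926 payoff=3.1874 vs cont=8.0866 → 8.0866 [wait]  ⇒ S*(1)=78.7474
t_0: node(0,0) S=87.7100 payoff=13.1700 vs cont=14.6946 → 14.6946 [wait]  ⇒ S*(0)=-

price = 14.6946
boundary = - 78.7474 70.7007 78.7474
tree:
14.6946
22.1326 8.0866
30.1793 13.7611 2.9856
37.4038 22.1326 6.2705 0.0000
43.8901 30.1793 13.1700 0.0000 0.0000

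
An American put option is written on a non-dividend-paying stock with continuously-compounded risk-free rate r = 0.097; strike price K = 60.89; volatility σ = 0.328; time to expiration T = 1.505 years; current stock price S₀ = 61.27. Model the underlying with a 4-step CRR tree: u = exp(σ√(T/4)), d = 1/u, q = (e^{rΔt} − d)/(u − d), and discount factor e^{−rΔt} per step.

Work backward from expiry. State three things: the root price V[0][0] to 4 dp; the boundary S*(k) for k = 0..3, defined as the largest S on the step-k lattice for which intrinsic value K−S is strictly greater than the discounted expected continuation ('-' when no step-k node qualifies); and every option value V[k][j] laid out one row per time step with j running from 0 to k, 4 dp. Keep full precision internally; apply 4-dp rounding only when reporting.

price = 6.0905
boundary = - - 40.9727 50.1038
tree:
6.0905
11.2918 2.1067
19.9173 4.7669 0.0000
27.3844 10.7862 0.0000 0.0000
33.4906 19.9173 0.0000 0.0000 0.0000

params: Δt=0.37625 u=1.22286 d=0.81775 q=0.54163 e^(-rΔt)=0.96416
t_4 payoffs: 33.4906 19.9173 0.0000 0.0000 0.0000
t_3: node(3,0) S=33.5056 payoff=27.3844 vs cont=25.2022 → 27.3844 [stop]  node(3,1) S=50.1038 payoff=10.7862 vs cont=8.8024 → 10.7862 [stop]  node(3,2) S=74.9247 payoff=0.0000 vs cont=0.0000 → 0.0000 [wait]  node(3,3) S=112.0414 payoff=0.0000 vs cont=0.0000 → 0.0000 [wait]  ⇒ S*(3)=50.1038
t_2: node(2,0) S=40.9727 payoff=19.9173 vs cont=17.7351 → 19.9173 [stop]  node(2,1) S=61.2700 payoff=0.0000 vs cont=4.7669 → 4.7669 [wait]  node(2,2) S=91.6224 payoff=0.0000 vs cont=0.0000 → 0.0000 [wait]  ⇒ S*(2)=40.9727
t_1: node(1,0) S=50.1038 payoff=10.7862 vs cont=11.2918 → 11.2918 [wait]  node(1,1) S=74.9247 payoff=0.0000 vs cont=2.1067 → 2.1067 [wait]  ⇒ S*(1)=-
t_0: node(0,0) S=61.2700 payoff=0.0000 vs cont=6.0905 → 6.0905 [wait]  ⇒ S*(0)=-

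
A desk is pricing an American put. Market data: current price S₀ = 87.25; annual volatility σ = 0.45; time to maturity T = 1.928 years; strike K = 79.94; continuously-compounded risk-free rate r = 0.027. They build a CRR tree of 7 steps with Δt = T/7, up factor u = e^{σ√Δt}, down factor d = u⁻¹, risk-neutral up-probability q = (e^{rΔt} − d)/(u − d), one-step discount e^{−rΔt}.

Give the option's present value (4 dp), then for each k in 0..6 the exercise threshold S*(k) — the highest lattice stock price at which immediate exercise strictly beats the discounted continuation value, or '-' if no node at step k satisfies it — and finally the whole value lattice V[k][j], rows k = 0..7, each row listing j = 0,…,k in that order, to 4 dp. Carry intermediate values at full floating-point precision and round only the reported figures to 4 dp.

Δt=0.27543, u=1.26638, d=0.78965, q=0.45689, disc=e^(-rΔt)=0.99259
k=7 terminal: V=max(K-S,0) → 63.2365 53.1521 36.9795 11.0431 0.0000 0.0000 0.0000 0.0000
k=6: j=0 S=21.1530 intr=58.7870 cont=58.1947 V=58.7870[EX]; j=1 S=33.9237 intr=46.0163 cont=45.4240 V=46.0163[EX]; j=2 S=54.4045 intr=25.5355 cont=24.9433 V=25.5355[EX]; j=3 S=87.2500 intr=0.0000 cont=5.9532 V=5.9532[hold]; j=4 S=139.9254 intr=0.0000 cont=0.0000 V=0.0000[hold]; j=5 S=224.4024 intr=0.0000 cont=0.0000 V=0.0000[hold]; j=6 S=359.8806 intr=0.0000 cont=0.0000 V=0.0000[hold]  S*(6)=54.4045
k=5: j=0 S=26.7879 intr=53.1521 cont=52.5599 V=53.1521[EX]; j=1 S=42.9605 intr=36.9795 cont=36.3873 V=36.9795[EX]; j=2 S=68.8969 intr=11.0431 cont=16.4657 V=16.4657[hold]; j=3 S=110.4920 intr=0.0000 cont=3.2093 V=3.2093[hold]; j=4 S=177.1993 intr=0.0000 cont=0.0000 V=0.0000[hold]; j=5 S=284.1796 intr=0.0000 cont=0.0000 V=0.0000[hold]  S*(5)=42.9605
k=4: j=0 S=33.9237 intr=46.0163 cont=45.4240 V=46.0163[EX]; j=1 S=54.4045 intr=25.5355 cont=27.4025 V=27.4025[hold]; j=2 S=87.2500 intr=0.0000 cont=10.3319 V=10.3319[hold]; j=3 S=139.9254 intr=0.0000 cont=1.7301 V=1.7301[hold]; j=4 S=224.4024 intr=0.0000 cont=0.0000 V=0.0000[hold]  S*(4)=33.9237
k=3: j=0 S=42.9605 intr=36.9795 cont=37.2339 V=37.2339[hold]; j=1 S=68.8969 intr=11.0431 cont=19.4579 V=19.4579[hold]; j=2 S=110.4920 intr=0.0000 cont=6.3544 V=6.3544[hold]; j=3 S=177.1993 intr=0.0000 cont=0.9327 V=0.9327[hold]  S*(3)=-
k=2: j=0 S=54.4045 intr=25.5355 cont=28.8965 V=28.8965[hold]; j=1 S=87.2500 intr=0.0000 cont=13.3712 V=13.3712[hold]; j=2 S=139.9254 intr=0.0000 cont=3.8485 V=3.8485[hold]  S*(2)=-
k=1: j=0 S=68.8969 intr=11.0431 cont=21.6417 V=21.6417[hold]; j=1 S=110.4920 intr=0.0000 cont=8.9536 V=8.9536[hold]  S*(1)=-
k=0: j=0 S=87.2500 intr=0.0000 cont=15.7272 V=15.7272[hold]  S*(0)=-

price = 15.7272
boundary = - - - - 33.9237 42.9605 54.4045
tree:
15.7272
21.6417 8.9536
28.8965 13.3712 3.8485
37.2339 19.4579 6.3544 0.9327
46.0163 27.4025 10.3319 1.7301 0.0000
53.1521 36.9795 16.4657 3.2093 0.0000 0.0000
58.7870 46.0163 25.5355 5.9532 0.0000 0.0000 0.0000
63.2365 53.1521 36.9795 11.0431 0.0000 0.0000 0.0000 0.0000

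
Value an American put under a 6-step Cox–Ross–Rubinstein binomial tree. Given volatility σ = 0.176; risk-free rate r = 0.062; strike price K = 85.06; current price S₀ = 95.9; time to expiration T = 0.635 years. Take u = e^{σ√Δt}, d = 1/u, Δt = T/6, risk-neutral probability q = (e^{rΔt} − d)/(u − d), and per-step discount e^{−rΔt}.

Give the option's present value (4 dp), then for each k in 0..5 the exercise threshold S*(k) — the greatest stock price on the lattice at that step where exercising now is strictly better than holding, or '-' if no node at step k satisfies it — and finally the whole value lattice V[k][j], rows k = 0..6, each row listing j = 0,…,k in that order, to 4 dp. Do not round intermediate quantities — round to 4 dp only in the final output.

params: Δt=0.10583 u=1.05893 d=0.94435 q=0.54315 e^(-rΔt)=0.99346
t_6 payoffs: 17.0423 8.7899 0.0000 0.0000 0.0000 0.0000 0.0000
t_5: node(5,0) S=72.0258 payoff=13.0342 vs cont=12.4779 → 13.0342 [stop]  node(5,1) S=80.7644 payoff=4.2956 vs cont=3.9894 → 4.2956 [stop]  node(5,2) S=90.5633 payoff=0.0000 vs cont=0.0000 → 0.0000 [wait]  node(5,3) S=101.5511 payoff=0.0000 vs cont=0.0000 → 0.0000 [wait]  node(5,4) S=113.8720 payoff=0.0000 vs cont=0.0000 → 0.0000 [wait]  node(5,5) S=127.6878 payoff=0.0000 vs cont=0.0000 → 0.0000 [wait]  ⇒ S*(5)=80.7644
t_4: node(4,0) S=76.2701 payoff=8.7899 vs cont=8.2336 → 8.7899 [stop]  node(4,1) S=85.5237 payoff=0.0000 vs cont=1.9496 → 1.9496 [wait]  node(4,2) S=95.9000 payoff=0.0000 vs cont=0.0000 → 0.0000 [wait]  node(4,3) S=107.5353 payoff=0.0000 vs cont=0.0000 → 0.0000 [wait]  node(4,4) S=120.5822 payoff=0.0000 vs cont=0.0000 → 0.0000 [wait]  ⇒ S*(4)=76.2701
t_3: node(3,0) S=80.7644 payoff=4.2956 vs cont=5.0414 → 5.0414 [wait]  node(3,1) S=90.5633 payoff=0.0000 vs cont=0.8849 → 0.8849 [wait]  node(3,2) S=101.5511 payoff=0.0000 vs cont=0.0000 → 0.0000 [wait]  node(3,3) S=113.8720 payoff=0.0000 vs cont=0.0000 → 0.0000 [wait]  ⇒ S*(3)=-
t_2: node(2,0) S=85.5237 payoff=0.0000 vs cont=2.7656 → 2.7656 [wait]  node(2,1) S=95.9000 payoff=0.0000 vs cont=0.4016 → 0.4016 [wait]  node(2,2) S=107.5353 payoff=0.0000 vs cont=0.0000 → 0.0000 [wait]  ⇒ S*(2)=-
t_1: node(1,0) S=90.5633 payoff=0.0000 vs cont=1.4719 → 1.4719 [wait]  node(1,1) S=101.5511 payoff=0.0000 vs cont=0.1823 → 0.1823 [wait]  ⇒ S*(1)=-
t_0: node(0,0) S=95.9000 payoff=0.0000 vs cont=0.7664 → 0.7664 [wait]  ⇒ S*(0)=-

price = 0.7664
boundary = - - - - 76.2701 80.7644
tree:
0.7664
1.4719 0.1823
2.7656 0.4016 0.0000
5.0414 0.8849 0.0000 0.0000
8.7899 1.9496 0.0000 0.0000 0.0000
13.0342 4.2956 0.0000 0.0000 0.0000 0.0000
17.0423 8.7899 0.0000 0.0000 0.0000 0.0000 0.0000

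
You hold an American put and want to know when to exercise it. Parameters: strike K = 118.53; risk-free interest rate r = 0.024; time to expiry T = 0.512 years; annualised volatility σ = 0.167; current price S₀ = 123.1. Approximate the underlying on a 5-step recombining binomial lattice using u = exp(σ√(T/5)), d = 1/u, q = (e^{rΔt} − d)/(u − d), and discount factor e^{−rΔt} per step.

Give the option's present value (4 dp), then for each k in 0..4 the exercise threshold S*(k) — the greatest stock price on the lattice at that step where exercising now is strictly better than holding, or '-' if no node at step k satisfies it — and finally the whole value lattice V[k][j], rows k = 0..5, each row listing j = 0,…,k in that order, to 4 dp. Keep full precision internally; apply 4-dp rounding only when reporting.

price = 3.3440
boundary = - - - 104.8653 110.6218
tree:
3.3440
5.5339 1.2532
8.8827 2.3387 0.2148
13.6647 4.3248 0.4392 0.0000
19.1216 7.9082 0.8980 0.0000 0.0000
24.2945 13.6647 1.8358 0.0000 0.0000 0.0000

Δt=0.10240  u=1.05489  d=0.94796  q=0.50965  discount=0.99755
step 5 (expiry): payoffs max(K−S,0) = 24.2945 13.6647 1.8358 0.0000 0.0000 0.0000
step 4: (k=4,j=0): S=99.4084, (K−S)⁺=19.1216, hold=18.8306 ⇒ V=19.1216 exercise | (k=4,j=1): S=110.6218, (K−S)⁺=7.9082, hold=7.6173 ⇒ V=7.9082 exercise | (k=4,j=2): S=123.1000, (K−S)⁺=0.0000, hold=0.8980 ⇒ V=0.8980 continue | (k=4,j=3): S=136.9858, (K−S)⁺=0.0000, hold=0.0000 ⇒ V=0.0000 continue | (k=4,j=4): S=152.4379, (K−S)⁺=0.0000, hold=0.0000 ⇒ V=0.0000 continue  boundary S*=110.6218
step 3: (k=3,j=0): S=104.8653, (K−S)⁺=13.6647, hold=13.3737 ⇒ V=13.6647 exercise | (k=3,j=1): S=116.6942, (K−S)⁺=1.8358, hold=4.3248 ⇒ V=4.3248 continue | (k=3,j=2): S=129.8574, (K−S)⁺=0.0000, hold=0.4392 ⇒ V=0.4392 continue | (k=3,j=3): S=144.5054, (K−S)⁺=0.0000, hold=0.0000 ⇒ V=0.0000 continue  boundary S*=104.8653
step 2: (k=2,j=0): S=110.6218, (K−S)⁺=7.9082, hold=8.8827 ⇒ V=8.8827 continue | (k=2,j=1): S=123.1000, (K−S)⁺=0.0000, hold=2.3387 ⇒ V=2.3387 continue | (k=2,j=2): S=136.9858, (K−S)⁺=0.0000, hold=0.2148 ⇒ V=0.2148 continue  boundary S*=-
step 1: (k=1,j=0): S=116.6942, (K−S)⁺=1.8358, hold=5.5339 ⇒ V=5.5339 continue | (k=1,j=1): S=129.8574, (K−S)⁺=0.0000, hold=1.2532 ⇒ V=1.2532 continue  boundary S*=-
step 0: (k=0,j=0): S=123.1000, (K−S)⁺=0.0000, hold=3.3440 ⇒ V=3.3440 continue  boundary S*=-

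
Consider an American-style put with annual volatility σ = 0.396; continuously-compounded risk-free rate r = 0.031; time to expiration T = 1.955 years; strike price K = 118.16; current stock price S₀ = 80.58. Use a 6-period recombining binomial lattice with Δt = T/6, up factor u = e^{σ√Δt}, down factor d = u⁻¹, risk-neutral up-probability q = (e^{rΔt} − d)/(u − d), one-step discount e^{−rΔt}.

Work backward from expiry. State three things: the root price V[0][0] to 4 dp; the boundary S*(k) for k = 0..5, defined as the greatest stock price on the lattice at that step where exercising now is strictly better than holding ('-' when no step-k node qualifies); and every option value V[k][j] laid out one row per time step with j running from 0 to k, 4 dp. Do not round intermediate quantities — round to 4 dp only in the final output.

price = 41.5441
boundary = - 64.2773 51.2729 64.2773 51.2729 64.2773
tree:
41.5441
53.8827 28.3097
66.8871 39.9008 15.6436
77.2605 53.8827 24.7475 5.5518
85.5351 66.8871 37.6490 10.5021 0.0000
92.1357 77.2605 53.8827 19.8663 0.0000 0.0000
97.4009 85.5351 66.8871 37.5800 0.0000 0.0000 0.0000

Δt=0.32583  u=1.25363  d=0.79768  q=0.46599  discount=0.98995
step 6 (expiry): payoffs max(K−S,0) = 97.4009 85.5351 66.8871 37.5800 0.0000 0.0000 0.0000
step 5: (k=5,j=0): S=26.0243, (K−S)⁺=92.1357, hold=90.9482 ⇒ V=92.1357 exercise | (k=5,j=1): S=40.8995, (K−S)⁺=77.2605, hold=76.0730 ⇒ V=77.2605 exercise | (k=5,j=2): S=64.2773, (K−S)⁺=53.8827, hold=52.6952 ⇒ V=53.8827 exercise | (k=5,j=3): S=101.0176, (K−S)⁺=17.1424, hold=19.8663 ⇒ V=19.8663 continue | (k=5,j=4): S=158.7582, (K−S)⁺=0.0000, hold=0.0000 ⇒ V=0.0000 continue | (k=5,j=5): S=249.5029, (K−S)⁺=0.0000, hold=0.0000 ⇒ V=0.0000 continue  boundary S*=64.2773
step 4: (k=4,j=0): S=32.6249, (K−S)⁺=85.5351, hold=84.3476 ⇒ V=85.5351 exercise | (k=4,j=1): S=51.2729, (K−S)⁺=66.8871, hold=65.6996 ⇒ V=66.8871 exercise | (k=4,j=2): S=80.5800, (K−S)⁺=37.5800, hold=37.6490 ⇒ V=37.6490 continue | (k=4,j=3): S=126.6387, (K−S)⁺=0.0000, hold=10.5021 ⇒ V=10.5021 continue | (k=4,j=4): S=199.0242, (K−S)⁺=0.0000, hold=0.0000 ⇒ V=0.0000 continue  boundary S*=51.2729
step 3: (k=3,j=0): S=40.8995, (K−S)⁺=77.2605, hold=76.0730 ⇒ V=77.2605 exercise | (k=3,j=1): S=64.2773, (K−S)⁺=53.8827, hold=52.7270 ⇒ V=53.8827 exercise | (k=3,j=2): S=101.0176, (K−S)⁺=17.1424, hold=24.7475 ⇒ V=24.7475 continue | (k=3,j=3): S=158.7582, (K−S)⁺=0.0000, hold=5.5518 ⇒ V=5.5518 continue  boundary S*=64.2773
step 2: (k=2,j=0): S=51.2729, (K−S)⁺=66.8871, hold=65.6996 ⇒ V=66.8871 exercise | (k=2,j=1): S=80.5800, (K−S)⁺=37.5800, hold=39.9008 ⇒ V=39.9008 continue | (k=2,j=2): S=126.6387, (K−S)⁺=0.0000, hold=15.6436 ⇒ V=15.6436 continue  boundary S*=51.2729
step 1: (k=1,j=0): S=64.2773, (K−S)⁺=53.8827, hold=53.7658 ⇒ V=53.8827 exercise | (k=1,j=1): S=101.0176, (K−S)⁺=17.1424, hold=28.3097 ⇒ V=28.3097 continue  boundary S*=64.2773
step 0: (k=0,j=0): S=80.5800, (K−S)⁺=37.5800, hold=41.5441 ⇒ V=41.5441 continue  boundary S*=-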